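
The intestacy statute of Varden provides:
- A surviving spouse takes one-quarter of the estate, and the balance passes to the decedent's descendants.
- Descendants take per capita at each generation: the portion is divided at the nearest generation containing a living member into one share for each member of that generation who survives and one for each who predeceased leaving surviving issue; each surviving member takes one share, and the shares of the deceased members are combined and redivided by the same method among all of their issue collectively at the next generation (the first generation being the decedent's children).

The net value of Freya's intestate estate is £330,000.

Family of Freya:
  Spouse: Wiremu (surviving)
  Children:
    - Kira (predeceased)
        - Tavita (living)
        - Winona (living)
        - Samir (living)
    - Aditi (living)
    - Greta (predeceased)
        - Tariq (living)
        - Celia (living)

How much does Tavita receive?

Wiremu takes one-quarter of £330,000 = £82,500. The remaining £247,500 passes to the descendants.
The descendants' portion (£247,500) is divided at the children's generation into 3 shares of £82,500. Aditi takes £82,500. The 2 shares of the deceased (Kira and Greta) are combined into a pool of £165,000.
That pool (£165,000) is divided at the grandchildren's generation equally among Tavita, Winona, Samir, Tariq, and Celia: £33,000 each.

Tavita receives £33,000.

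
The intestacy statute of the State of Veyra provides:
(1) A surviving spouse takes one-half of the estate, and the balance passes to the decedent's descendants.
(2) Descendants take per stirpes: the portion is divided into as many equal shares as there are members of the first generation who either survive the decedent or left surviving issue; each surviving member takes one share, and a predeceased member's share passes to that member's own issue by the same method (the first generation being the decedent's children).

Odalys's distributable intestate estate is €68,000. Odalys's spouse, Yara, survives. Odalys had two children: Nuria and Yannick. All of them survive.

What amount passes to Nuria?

Nuria receives €17,000.

Yara takes one-half of €68,000 = €34,000. The remaining €34,000 passes to the descendants.
The descendants' portion (€34,000) is divided into 2 shares of €17,000: Nuria and Yannick each take €17,000.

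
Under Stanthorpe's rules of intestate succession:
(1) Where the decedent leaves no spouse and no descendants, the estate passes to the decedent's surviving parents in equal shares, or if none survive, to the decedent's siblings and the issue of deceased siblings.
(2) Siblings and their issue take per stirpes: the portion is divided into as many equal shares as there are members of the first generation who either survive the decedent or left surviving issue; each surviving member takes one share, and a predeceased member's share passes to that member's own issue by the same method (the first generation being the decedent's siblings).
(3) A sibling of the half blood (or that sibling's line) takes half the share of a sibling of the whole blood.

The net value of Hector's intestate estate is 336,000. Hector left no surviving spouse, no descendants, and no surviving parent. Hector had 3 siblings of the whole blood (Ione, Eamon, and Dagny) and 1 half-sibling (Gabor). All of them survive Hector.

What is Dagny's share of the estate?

Dagny receives 96,000.

The entire 336,000 passes to the siblings and their issue.
Counting each half-blood sibling's line as half a unit, there are 7/2 units in 336,000, so one unit is 96,000. Whole-blood lines (Ione, Eamon, and Dagny) take 96,000 each; half-blood lines (Gabor) take 48,000 each.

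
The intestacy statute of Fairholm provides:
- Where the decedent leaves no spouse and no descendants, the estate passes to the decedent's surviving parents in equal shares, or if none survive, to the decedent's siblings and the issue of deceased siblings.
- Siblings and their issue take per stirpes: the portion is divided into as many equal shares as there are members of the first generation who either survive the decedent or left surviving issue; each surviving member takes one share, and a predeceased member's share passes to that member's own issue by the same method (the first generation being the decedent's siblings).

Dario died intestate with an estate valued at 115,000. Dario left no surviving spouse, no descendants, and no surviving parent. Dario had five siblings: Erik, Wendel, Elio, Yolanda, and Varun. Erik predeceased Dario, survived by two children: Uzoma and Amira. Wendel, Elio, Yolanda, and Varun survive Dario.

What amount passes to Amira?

The entire 115,000 passes to the siblings and their issue.
That amount (115,000) is divided into 5 shares of 23,000: Wendel, Elio, Yolanda, and Varun each take 23,000; Erik's 23,000 share passes to Erik's issue.
Erik's share (23,000) is divided into 2 shares of 11,500: Uzoma and Amira each take 11,500.

Amira receives 11,500.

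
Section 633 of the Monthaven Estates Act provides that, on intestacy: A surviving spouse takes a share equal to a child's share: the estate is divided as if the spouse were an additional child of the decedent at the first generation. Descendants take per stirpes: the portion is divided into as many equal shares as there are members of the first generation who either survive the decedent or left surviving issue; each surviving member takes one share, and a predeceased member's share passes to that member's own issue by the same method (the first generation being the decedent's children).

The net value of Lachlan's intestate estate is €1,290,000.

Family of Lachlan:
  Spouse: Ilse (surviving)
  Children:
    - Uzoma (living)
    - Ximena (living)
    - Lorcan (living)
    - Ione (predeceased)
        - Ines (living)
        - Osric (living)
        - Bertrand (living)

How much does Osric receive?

Osric receives €86,000.

The spouse counts as an additional share at the children's level, so there are 5 primary shares of €258,000. Ilse takes one such share (€258,000).
The children's combined portion (€1,032,000) is divided into 4 shares of €258,000: Uzoma, Ximena, and Lorcan each take €258,000; Ione's €258,000 share passes to Ione's issue.
Ione's share (€258,000) is divided into 3 shares of €86,000: Ines, Osric, and Bertrand each take €86,000.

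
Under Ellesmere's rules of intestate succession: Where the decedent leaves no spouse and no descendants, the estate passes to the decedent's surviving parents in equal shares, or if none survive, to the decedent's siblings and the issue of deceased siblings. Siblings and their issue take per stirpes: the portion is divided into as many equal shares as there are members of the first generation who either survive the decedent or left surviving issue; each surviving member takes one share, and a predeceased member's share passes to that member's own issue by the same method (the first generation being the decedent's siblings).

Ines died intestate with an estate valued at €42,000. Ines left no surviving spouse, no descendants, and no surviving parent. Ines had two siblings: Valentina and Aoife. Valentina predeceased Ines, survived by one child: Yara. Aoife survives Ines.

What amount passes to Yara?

The entire €42,000 passes to the siblings and their issue.
That amount (€42,000) is divided into 2 shares of €21,000: Aoife takes €21,000; Valentina's €21,000 share passes to Valentina's issue.
Valentina's share (€21,000) passes entirely to Yara.

Yara receives €21,000.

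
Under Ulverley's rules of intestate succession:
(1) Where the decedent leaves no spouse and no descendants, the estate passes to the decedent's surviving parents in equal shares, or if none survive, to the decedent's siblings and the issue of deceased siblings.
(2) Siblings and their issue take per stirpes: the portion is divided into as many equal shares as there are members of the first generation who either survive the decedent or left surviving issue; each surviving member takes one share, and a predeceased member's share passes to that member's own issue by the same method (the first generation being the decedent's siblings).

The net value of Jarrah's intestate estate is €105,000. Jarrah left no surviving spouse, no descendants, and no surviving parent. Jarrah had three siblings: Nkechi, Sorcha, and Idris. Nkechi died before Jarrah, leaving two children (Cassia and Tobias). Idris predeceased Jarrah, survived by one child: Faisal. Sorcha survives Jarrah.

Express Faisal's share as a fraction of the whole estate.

Faisal receives 1/3 of the estate.

The entire €105,000 passes to the siblings and their issue.
That amount (€105,000) is divided into 3 shares of €35,000: Sorcha takes €35,000; Nkechi's €35,000 share passes to Nkechi's issue; Idris's €35,000 share passes to Idris's issue.
Nkechi's share (€35,000) is divided into 2 shares of €17,500: Cassia and Tobias each take €17,500.
Idris's share (€35,000) passes entirely to Faisal.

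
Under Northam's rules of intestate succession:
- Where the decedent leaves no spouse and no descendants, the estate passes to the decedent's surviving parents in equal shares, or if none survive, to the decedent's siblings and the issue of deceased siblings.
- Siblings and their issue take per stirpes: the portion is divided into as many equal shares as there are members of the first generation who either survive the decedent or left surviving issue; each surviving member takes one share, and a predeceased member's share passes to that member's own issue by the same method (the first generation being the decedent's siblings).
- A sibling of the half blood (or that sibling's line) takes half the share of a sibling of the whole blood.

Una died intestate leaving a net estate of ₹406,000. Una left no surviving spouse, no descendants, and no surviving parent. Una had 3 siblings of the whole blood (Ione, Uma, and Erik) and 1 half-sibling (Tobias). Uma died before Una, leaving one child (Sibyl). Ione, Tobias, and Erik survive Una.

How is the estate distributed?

The entire ₹406,000 passes to the siblings and their issue.
Counting each half-blood sibling's line as half a unit, there are 7/2 units in ₹406,000, so one unit is ₹116,000. Whole-blood lines (Ione, Uma, and Erik) take ₹116,000 each; half-blood lines (Tobias) take ₹58,000 each.
Uma's share (₹116,000) passes entirely to Sibyl.

Ione: ₹116,000; Tobias: ₹58,000; Sibyl: ₹116,000; Erik: ₹116,000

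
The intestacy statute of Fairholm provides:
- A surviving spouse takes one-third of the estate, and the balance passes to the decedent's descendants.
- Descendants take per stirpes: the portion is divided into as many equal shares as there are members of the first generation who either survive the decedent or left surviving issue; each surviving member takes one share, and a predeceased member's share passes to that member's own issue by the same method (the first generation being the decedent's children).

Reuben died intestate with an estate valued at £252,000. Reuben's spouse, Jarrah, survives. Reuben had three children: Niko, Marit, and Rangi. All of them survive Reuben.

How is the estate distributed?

Jarrah takes one-third of £252,000 = £84,000. The remaining £168,000 passes to the descendants.
The descendants' portion (£168,000) is divided into 3 shares of £56,000: Niko, Marit, and Rangi each take £56,000.

Jarrah: £84,000; Niko: £56,000; Marit: £56,000; Rangi: £56,000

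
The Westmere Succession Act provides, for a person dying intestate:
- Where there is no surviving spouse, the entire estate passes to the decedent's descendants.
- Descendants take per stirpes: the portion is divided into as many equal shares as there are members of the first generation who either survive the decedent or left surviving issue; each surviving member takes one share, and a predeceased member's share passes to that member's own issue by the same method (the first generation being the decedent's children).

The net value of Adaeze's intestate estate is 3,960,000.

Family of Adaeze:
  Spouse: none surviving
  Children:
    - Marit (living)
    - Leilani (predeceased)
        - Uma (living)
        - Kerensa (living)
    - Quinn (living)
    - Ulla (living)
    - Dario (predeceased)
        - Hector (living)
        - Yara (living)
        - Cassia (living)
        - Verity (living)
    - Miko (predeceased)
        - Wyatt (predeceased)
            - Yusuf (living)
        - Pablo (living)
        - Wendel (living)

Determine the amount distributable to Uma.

The entire 3,960,000 passes to the descendants.
That amount (3,960,000) is divided into 6 shares of 660,000: Marit, Quinn, and Ulla each take 660,000; Leilani's 660,000 share passes to Leilani's issue; Dario's 660,000 share passes to Dario's issue; Miko's 660,000 share passes to Miko's issue.
Leilani's share (660,000) is divided into 2 shares of 330,000: Uma and Kerensa each take 330,000.
Dario's share (660,000) is divided into 4 shares of 165,000: Hector, Yara, Cassia, and Verity each take 165,000.
Miko's share (660,000) is divided into 3 shares of 220,000: Pablo and Wendel each take 220,000; Wyatt's 220,000 share passes to Wyatt's issue.
Wyatt's share (220,000) passes entirely to Yusuf.

Uma receives 330,000.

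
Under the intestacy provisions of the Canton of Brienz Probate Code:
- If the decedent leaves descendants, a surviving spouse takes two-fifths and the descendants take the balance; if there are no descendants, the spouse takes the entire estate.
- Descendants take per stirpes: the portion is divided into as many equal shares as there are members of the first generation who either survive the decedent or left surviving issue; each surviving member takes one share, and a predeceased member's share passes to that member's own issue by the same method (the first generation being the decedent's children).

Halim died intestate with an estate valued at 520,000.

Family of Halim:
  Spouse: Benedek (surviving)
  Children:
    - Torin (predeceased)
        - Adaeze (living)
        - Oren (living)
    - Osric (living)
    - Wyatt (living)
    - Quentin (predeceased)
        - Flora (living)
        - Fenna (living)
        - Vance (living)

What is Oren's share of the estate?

Oren receives 39,000.

Benedek takes two-fifths of 520,000 = 208,000. The remaining 312,000 passes to the descendants.
The descendants' portion (312,000) is divided into 4 shares of 78,000: Osric and Wyatt each take 78,000; Torin's 78,000 share passes to Torin's issue; Quentin's 78,000 share passes to Quentin's issue.
Torin's share (78,000) is divided into 2 shares of 39,000: Adaeze and Oren each take 39,000.
Quentin's share (78,000) is divided into 3 shares of 26,000: Flora, Fenna, and Vance each take 26,000.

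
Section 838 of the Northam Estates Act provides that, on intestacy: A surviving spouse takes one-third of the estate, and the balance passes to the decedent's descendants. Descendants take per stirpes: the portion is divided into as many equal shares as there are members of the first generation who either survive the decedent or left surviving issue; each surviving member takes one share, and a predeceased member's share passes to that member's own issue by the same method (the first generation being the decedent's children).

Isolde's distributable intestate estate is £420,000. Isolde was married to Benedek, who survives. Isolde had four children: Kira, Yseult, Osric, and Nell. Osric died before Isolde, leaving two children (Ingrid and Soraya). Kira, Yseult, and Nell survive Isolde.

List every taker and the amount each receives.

Benedek takes one-third of £420,000 = £140,000. The remaining £280,000 passes to the descendants.
The descendants' portion (£280,000) is divided into 4 shares of £70,000: Kira, Yseult, and Nell each take £70,000; Osric's £70,000 share passes to Osric's issue.
Osric's share (£70,000) is divided into 2 shares of £35,000: Ingrid and Soraya each take £35,000.

Benedek: £140,000; Kira: £70,000; Yseult: £70,000; Ingrid: £35,000; Soraya: £35,000; Nell: £70,000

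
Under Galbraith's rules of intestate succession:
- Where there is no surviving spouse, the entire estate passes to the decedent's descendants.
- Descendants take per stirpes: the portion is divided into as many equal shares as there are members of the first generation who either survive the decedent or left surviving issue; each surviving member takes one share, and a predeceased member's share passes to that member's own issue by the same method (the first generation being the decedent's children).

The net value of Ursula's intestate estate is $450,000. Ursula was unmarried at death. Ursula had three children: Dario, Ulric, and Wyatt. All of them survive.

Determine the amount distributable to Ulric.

Ulric receives $150,000.

The entire $450,000 passes to the descendants.
That amount ($450,000) is divided into 3 shares of $150,000: Dario, Ulric, and Wyatt each take $150,000.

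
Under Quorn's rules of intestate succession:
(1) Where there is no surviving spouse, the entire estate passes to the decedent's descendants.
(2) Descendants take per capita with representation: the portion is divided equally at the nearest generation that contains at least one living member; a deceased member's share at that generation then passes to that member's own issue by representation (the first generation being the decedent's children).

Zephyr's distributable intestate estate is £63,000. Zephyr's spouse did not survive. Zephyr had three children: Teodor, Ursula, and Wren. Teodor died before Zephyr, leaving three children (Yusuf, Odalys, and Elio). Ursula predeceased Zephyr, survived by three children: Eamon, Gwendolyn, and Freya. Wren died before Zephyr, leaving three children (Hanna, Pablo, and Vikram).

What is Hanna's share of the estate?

The entire £63,000 passes to the descendants.
No child survives, so the initial division is made at the grandchildren's generation.
That amount (£63,000) is divided into 9 shares of £7,000: Yusuf, Odalys, Elio, Eamon, Gwendolyn, Freya, Hanna, Pablo, and Vikram each take £7,000.

Hanna receives £7,000.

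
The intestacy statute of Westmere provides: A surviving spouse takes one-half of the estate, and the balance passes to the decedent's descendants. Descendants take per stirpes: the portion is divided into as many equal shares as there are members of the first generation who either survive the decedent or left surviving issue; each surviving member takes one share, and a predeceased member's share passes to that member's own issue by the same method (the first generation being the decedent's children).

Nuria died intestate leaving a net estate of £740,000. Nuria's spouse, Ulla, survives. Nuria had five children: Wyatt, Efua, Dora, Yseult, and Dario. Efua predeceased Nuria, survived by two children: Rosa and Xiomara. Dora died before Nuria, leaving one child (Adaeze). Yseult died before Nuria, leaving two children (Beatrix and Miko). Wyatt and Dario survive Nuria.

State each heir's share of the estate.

Ulla: £370,000; Wyatt: £74,000; Rosa: £37,000; Xiomara: £37,000; Adaeze: £74,000; Beatrix: £37,000; Miko: £37,000; Dario: £74,000

Ulla takes one-half of £740,000 = £370,000. The remaining £370,000 passes to the descendants.
The descendants' portion (£370,000) is divided into 5 shares of £74,000: Wyatt and Dario each take £74,000; Efua's £74,000 share passes to Efua's issue; Dora's £74,000 share passes to Dora's issue; Yseult's £74,000 share passes to Yseult's issue.
Efua's share (£74,000) is divided into 2 shares of £37,000: Rosa and Xiomara each take £37,000.
Dora's share (£74,000) passes entirely to Adaeze.
Yseult's share (£74,000) is divided into 2 shares of £37,000: Beatrix and Miko each take £37,000.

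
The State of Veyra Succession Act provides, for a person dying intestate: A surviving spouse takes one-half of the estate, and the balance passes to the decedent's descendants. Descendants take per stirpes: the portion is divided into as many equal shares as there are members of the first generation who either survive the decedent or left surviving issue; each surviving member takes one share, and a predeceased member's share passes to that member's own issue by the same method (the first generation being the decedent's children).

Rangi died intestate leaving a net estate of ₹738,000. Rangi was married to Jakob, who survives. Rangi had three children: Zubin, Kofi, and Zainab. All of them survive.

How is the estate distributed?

Jakob: ₹369,000; Zubin: ₹123,000; Kofi: ₹123,000; Zainab: ₹123,000

Jakob takes one-half of ₹738,000 = ₹369,000. The remaining ₹369,000 passes to the descendants.
The descendants' portion (₹369,000) is divided into 3 shares of ₹123,000: Zubin, Kofi, and Zainab each take ₹123,000.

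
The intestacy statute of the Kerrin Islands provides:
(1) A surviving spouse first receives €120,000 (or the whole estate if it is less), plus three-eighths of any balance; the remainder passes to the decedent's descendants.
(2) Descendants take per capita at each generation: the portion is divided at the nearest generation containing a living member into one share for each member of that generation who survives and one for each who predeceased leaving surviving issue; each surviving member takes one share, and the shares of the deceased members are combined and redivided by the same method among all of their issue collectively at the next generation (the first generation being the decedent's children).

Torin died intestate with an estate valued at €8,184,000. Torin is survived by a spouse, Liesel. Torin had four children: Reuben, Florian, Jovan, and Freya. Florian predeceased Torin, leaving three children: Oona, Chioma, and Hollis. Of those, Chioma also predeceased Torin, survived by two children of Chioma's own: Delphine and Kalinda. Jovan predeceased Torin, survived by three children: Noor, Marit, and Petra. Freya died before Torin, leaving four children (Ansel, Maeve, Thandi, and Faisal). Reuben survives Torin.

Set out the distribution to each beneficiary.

Liesel: €3,144,000; Reuben: €1,260,000; Oona: €378,000; Delphine: €189,000; Kalinda: €189,000; Hollis: €378,000; Noor: €378,000; Marit: €378,000; Petra: €378,000; Ansel: €378,000; Maeve: €378,000; Thandi: €378,000; Faisal: €378,000

Liesel first takes €120,000, leaving a balance of €8,064,000. Liesel then takes three-eighths of the balance (€3,024,000), for a total of €3,144,000. The remaining €5,040,000 passes to the descendants.
The descendants' portion (€5,040,000) is divided at the children's generation into 4 shares of €1,260,000. Reuben takes €1,260,000. The 3 shares of the deceased (Florian, Jovan, and Freya) are combined into a pool of €3,780,000.
That pool (€3,780,000) is divided at the grandchildren's generation into 10 shares of €378,000. Oona, Hollis, Noor, Marit, Petra, Ansel, Maeve, Thandi, and Faisal each take €378,000. The remaining share for the deceased Chioma (€378,000) is carried to the next generation.
That pool (€378,000) is divided at the great-grandchildren's generation equally among Delphine and Kalinda: €189,000 each.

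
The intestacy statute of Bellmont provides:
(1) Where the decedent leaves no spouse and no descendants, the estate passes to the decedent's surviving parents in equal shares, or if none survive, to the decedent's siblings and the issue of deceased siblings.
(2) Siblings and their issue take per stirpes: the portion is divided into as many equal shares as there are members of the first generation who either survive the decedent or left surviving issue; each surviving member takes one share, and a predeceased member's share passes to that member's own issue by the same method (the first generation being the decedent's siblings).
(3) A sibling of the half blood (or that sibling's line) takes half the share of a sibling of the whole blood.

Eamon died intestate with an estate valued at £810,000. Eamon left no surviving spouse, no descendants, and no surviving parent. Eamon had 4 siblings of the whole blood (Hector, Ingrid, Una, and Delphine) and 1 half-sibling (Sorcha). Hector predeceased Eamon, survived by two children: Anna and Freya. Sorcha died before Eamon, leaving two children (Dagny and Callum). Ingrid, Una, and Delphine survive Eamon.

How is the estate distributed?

Anna: £90,000; Freya: £90,000; Ingrid: £180,000; Una: £180,000; Delphine: £180,000; Dagny: £45,000; Callum: £45,000

The entire £810,000 passes to the siblings and their issue.
Counting each half-blood sibling's line as half a unit, there are 9/2 units in £810,000, so one unit is £180,000. Whole-blood lines (Hector, Ingrid, Una, and Delphine) take £180,000 each; half-blood lines (Sorcha) take £90,000 each.
Hector's share (£180,000) is divided into 2 shares of £90,000: Anna and Freya each take £90,000.
Sorcha's share (£90,000) is divided into 2 shares of £45,000: Dagny and Callum each take £45,000.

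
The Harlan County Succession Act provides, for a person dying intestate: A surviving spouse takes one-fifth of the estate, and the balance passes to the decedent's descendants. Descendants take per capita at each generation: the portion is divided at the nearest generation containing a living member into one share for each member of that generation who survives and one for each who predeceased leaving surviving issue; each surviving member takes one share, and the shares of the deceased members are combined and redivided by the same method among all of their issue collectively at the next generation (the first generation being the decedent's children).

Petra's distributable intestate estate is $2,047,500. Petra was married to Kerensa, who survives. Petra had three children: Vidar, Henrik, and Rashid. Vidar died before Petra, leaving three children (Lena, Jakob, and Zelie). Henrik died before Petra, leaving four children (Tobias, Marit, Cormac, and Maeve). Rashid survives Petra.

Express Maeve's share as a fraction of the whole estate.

Kerensa takes one-fifth of $2,047,500 = $409,500. The remaining $1,638,000 passes to the descendants.
The descendants' portion ($1,638,000) is divided at the children's generation into 3 shares of $546,000. Rashid takes $546,000. The 2 shares of the deceased (Vidar and Henrik) are combined into a pool of $1,092,000.
That pool ($1,092,000) is divided at the grandchildren's generation equally among Lena, Jakob, Zelie, Tobias, Marit, Cormac, and Maeve: $156,000 each.

Maeve receives 8/105 of the estate.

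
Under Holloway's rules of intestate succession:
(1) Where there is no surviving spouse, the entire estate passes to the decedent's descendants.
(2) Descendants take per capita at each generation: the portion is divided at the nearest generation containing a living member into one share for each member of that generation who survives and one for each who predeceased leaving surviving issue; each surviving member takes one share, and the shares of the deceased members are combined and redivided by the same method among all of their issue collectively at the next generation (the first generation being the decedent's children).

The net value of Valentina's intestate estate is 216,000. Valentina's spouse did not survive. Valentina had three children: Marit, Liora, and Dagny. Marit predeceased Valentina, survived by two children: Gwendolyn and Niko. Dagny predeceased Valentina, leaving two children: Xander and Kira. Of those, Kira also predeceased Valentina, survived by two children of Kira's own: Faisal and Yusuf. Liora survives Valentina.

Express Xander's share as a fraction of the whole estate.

The entire 216,000 passes to the descendants.
That amount (216,000) is divided at the children's generation into 3 shares of 72,000. Liora takes 72,000. The 2 shares of the deceased (Marit and Dagny) are combined into a pool of 144,000.
That pool (144,000) is divided at the grandchildren's generation into 4 shares of 36,000. Gwendolyn, Niko, and Xander each take 36,000. The remaining share for the deceased Kira (36,000) is carried to the next generation.
That pool (36,000) is divided at the great-grandchildren's generation equally among Faisal and Yusuf: 18,000 each.

Xander receives 1/6 of the estate.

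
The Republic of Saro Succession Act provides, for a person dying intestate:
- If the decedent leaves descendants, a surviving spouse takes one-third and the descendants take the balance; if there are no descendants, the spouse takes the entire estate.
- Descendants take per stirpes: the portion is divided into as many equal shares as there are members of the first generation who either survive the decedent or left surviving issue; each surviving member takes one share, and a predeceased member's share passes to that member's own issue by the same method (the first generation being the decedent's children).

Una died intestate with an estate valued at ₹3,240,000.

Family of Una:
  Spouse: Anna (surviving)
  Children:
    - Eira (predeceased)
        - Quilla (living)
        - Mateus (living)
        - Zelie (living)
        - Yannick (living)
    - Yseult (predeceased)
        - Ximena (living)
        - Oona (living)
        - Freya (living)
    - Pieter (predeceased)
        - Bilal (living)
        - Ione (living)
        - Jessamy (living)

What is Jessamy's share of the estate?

Jessamy receives ₹240,000.

Anna takes one-third of ₹3,240,000 = ₹1,080,000. The remaining ₹2,160,000 passes to the descendants.
The descendants' portion (₹2,160,000) is divided into 3 shares of ₹720,000: Eira's ₹720,000 share passes to Eira's issue; Yseult's ₹720,000 share passes to Yseult's issue; Pieter's ₹720,000 share passes to Pieter's issue.
Eira's share (₹720,000) is divided into 4 shares of ₹180,000: Quilla, Mateus, Zelie, and Yannick each take ₹180,000.
Yseult's share (₹720,000) is divided into 3 shares of ₹240,000: Ximena, Oona, and Freya each take ₹240,000.
Pieter's share (₹720,000) is divided into 3 shares of ₹240,000: Bilal, Ione, and Jessamy each take ₹240,000.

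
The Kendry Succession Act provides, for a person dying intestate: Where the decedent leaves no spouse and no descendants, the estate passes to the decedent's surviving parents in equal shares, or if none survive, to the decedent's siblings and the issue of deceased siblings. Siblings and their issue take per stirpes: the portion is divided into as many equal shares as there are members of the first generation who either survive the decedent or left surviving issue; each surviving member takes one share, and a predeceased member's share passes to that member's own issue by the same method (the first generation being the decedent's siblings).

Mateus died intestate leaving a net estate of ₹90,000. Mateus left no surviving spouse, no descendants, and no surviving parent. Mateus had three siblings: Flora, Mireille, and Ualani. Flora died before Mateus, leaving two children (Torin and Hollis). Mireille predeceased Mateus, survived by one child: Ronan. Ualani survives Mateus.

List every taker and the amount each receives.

Torin: ₹15,000; Hollis: ₹15,000; Ronan: ₹30,000; Ualani: ₹30,000

The entire ₹90,000 passes to the siblings and their issue.
That amount (₹90,000) is divided into 3 shares of ₹30,000: Ualani takes ₹30,000; Flora's ₹30,000 share passes to Flora's issue; Mireille's ₹30,000 share passes to Mireille's issue.
Flora's share (₹30,000) is divided into 2 shares of ₹15,000: Torin and Hollis each take ₹15,000.
Mireille's share (₹30,000) passes entirely to Ronan.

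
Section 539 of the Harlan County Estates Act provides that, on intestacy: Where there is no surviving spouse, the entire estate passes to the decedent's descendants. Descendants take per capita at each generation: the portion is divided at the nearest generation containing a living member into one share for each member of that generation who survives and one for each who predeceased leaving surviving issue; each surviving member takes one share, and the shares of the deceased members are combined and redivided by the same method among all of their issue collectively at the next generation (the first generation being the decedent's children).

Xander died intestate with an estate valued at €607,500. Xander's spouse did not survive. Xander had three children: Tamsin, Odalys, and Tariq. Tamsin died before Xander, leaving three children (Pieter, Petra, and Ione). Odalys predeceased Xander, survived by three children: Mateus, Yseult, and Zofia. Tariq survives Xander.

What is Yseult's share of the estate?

The entire €607,500 passes to the descendants.
That amount (€607,500) is divided at the children's generation into 3 shares of €202,500. Tariq takes €202,500. The 2 shares of the deceased (Tamsin and Odalys) are combined into a pool of €405,000.
That pool (€405,000) is divided at the grandchildren's generation equally among Pieter, Petra, Ione, Mateus, Yseult, and Zofia: €67,500 each.

Yseult receives €67,500.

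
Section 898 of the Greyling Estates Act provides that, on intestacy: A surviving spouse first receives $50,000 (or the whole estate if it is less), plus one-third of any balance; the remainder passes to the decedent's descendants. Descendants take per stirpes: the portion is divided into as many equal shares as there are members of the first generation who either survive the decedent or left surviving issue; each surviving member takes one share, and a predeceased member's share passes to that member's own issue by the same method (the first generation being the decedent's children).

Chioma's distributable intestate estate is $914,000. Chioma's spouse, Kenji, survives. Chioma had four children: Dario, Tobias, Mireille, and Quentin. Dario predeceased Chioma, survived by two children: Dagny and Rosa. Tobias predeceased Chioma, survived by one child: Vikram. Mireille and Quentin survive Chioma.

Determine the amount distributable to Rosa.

Kenji first takes $50,000, leaving a balance of $864,000. Kenji then takes one-third of the balance ($288,000), for a total of $338,000. The remaining $576,000 passes to the descendants.
The descendants' portion ($576,000) is divided into 4 shares of $144,000: Mireille and Quentin each take $144,000; Dario's $144,000 share passes to Dario's issue; Tobias's $144,000 share passes to Tobias's issue.
Dario's share ($144,000) is divided into 2 shares of $72,000: Dagny and Rosa each take $72,000.
Tobias's share ($144,000) passes entirely to Vikram.

Rosa receives $72,000.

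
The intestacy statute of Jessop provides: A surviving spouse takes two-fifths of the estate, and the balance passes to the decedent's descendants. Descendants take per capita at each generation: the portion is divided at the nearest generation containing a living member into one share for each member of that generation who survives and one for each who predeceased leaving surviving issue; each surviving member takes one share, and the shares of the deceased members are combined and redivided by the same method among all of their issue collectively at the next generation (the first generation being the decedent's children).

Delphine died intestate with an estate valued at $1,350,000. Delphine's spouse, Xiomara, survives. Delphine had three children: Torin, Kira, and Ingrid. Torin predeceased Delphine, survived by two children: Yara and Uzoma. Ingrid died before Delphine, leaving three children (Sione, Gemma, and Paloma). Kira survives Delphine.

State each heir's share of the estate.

Xiomara takes two-fifths of $1,350,000 = $540,000. The remaining $810,000 passes to the descendants.
The descendants' portion ($810,000) is divided at the children's generation into 3 shares of $270,000. Kira takes $270,000. The 2 shares of the deceased (Torin and Ingrid) are combined into a pool of $540,000.
That pool ($540,000) is divided at the grandchildren's generation equally among Yara, Uzoma, Sione, Gemma, and Paloma: $108,000 each.

Xiomara: $540,000; Yara: $108,000; Uzoma: $108,000; Kira: $270,000; Sione: $108,000; Gemma: $108,000; Paloma: $108,000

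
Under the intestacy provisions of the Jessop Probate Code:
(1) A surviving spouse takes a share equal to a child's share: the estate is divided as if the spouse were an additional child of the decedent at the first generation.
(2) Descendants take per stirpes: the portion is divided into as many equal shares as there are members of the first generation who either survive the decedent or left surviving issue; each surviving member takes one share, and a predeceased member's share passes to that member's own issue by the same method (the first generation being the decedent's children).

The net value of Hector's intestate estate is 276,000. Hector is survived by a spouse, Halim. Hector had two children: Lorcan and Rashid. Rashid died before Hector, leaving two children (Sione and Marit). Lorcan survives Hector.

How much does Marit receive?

Marit receives 46,000.

The spouse counts as an additional share at the children's level, so there are 3 primary shares of 92,000. Halim takes one such share (92,000).
The children's combined portion (184,000) is divided into 2 shares of 92,000: Lorcan takes 92,000; Rashid's 92,000 share passes to Rashid's issue.
Rashid's share (92,000) is divided into 2 shares of 46,000: Sione and Marit each take 46,000.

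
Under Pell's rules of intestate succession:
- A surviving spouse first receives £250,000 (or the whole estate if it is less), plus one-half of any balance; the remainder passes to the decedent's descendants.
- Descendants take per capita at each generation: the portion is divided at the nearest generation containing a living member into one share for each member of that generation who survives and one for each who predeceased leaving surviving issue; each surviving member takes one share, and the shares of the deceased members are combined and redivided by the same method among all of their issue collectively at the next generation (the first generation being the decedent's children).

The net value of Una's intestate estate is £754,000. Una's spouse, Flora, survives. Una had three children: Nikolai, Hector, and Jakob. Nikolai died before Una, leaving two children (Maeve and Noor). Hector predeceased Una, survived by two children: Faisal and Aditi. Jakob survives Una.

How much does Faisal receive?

Faisal receives £42,000.

Flora first takes £250,000, leaving a balance of £504,000. Flora then takes one-half of the balance (£252,000), for a total of £502,000. The remaining £252,000 passes to the descendants.
The descendants' portion (£252,000) is divided at the children's generation into 3 shares of £84,000. Jakob takes £84,000. The 2 shares of the deceased (Nikolai and Hector) are combined into a pool of £168,000.
That pool (£168,000) is divided at the grandchildren's generation equally among Maeve, Noor, Faisal, and Aditi: £42,000 each.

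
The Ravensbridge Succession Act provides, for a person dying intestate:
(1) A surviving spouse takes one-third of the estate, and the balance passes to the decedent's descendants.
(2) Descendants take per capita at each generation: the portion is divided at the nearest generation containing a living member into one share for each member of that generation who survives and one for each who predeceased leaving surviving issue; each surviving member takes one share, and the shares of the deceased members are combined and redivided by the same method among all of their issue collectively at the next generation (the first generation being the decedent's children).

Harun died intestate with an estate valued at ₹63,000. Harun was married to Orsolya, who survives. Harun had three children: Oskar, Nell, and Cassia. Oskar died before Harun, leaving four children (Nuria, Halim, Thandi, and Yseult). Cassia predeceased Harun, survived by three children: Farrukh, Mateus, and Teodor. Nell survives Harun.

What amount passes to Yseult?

Orsolya takes one-third of ₹63,000 = ₹21,000. The remaining ₹42,000 passes to the descendants.
The descendants' portion (₹42,000) is divided at the children's generation into 3 shares of ₹14,000. Nell takes ₹14,000. The 2 shares of the deceased (Oskar and Cassia) are combined into a pool of ₹28,000.
That pool (₹28,000) is divided at the grandchildren's generation equally among Nuria, Halim, Thandi, Yseult, Farrukh, Mateus, and Teodor: ₹4,000 each.

Yseult receives ₹4,000.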